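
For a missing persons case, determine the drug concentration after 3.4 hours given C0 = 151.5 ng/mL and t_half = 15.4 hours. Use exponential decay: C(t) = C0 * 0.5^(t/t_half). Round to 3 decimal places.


Drug concentration decay:
Number of half-lives = t / t_half = 3.4 / 15.4 = 0.220779
Decay factor = 0.5^0.220779 = 0.85810197
C(t) = 151.5 * 0.85810197 = 130.002 ng/mL

130.002


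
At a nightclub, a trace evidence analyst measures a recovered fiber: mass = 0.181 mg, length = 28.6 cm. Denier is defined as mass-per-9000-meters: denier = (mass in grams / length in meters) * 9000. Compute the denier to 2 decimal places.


Denier calculation:
Mass in grams = 0.181 mg / 1000 = 0.000181 g
Length in meters = 28.6 cm / 100 = 0.286 m
Linear density = mass / length = 0.000181 / 0.286 = 0.00063287 g/m
Denier = (g/m) * 9000 = 0.00063287 * 9000 = 5.70

5.70


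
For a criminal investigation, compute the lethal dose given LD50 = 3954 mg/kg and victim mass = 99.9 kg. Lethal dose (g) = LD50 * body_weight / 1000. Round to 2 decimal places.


Lethal dose calculation:
Lethal dose = LD50 * body_weight / 1000
= 3954 * 99.9 / 1000
= 395004.6 / 1000
= 395.00 g

395.00


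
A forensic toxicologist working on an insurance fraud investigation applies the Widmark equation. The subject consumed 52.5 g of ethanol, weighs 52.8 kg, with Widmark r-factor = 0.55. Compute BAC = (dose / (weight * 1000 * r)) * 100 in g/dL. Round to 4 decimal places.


Applying the Widmark formula:
BAC = (dose_g / (body_wt * 1000 * r)) * 100
Denominator = 52.8 * 1000 * 0.55 = 29040
BAC = (52.5 / 29040) * 100
BAC = 0.1808 g/dL

0.1808


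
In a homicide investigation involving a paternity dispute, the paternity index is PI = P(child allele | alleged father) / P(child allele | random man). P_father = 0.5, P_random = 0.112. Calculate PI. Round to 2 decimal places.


Paternity Index calculation:
PI = P(allele|father) / P(allele|random)
PI = 0.5 / 0.112
PI = 4.46

4.46


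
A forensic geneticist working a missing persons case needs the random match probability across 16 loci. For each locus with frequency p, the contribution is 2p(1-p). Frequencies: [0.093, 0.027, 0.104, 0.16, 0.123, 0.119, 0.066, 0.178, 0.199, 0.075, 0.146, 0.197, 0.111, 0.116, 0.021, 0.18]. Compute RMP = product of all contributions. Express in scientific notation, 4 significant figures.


Computing RMP for 16 loci:
Locus 1: 2 * 0.093 * 0.907 = 0.168702
Locus 2: 2 * 0.027 * 0.973 = 0.052542
Locus 3: 2 * 0.104 * 0.896 = 0.186368
Locus 4: 2 * 0.16 * 0.84 = 0.2688
Locus 5: 2 * 0.123 * 0.877 = 0.215742
Locus 6: 2 * 0.119 * 0.881 = 0.209678
Locus 7: 2 * 0.066 * 0.934 = 0.123288
Locus 8: 2 * 0.178 * 0.822 = 0.292632
Locus 9: 2 * 0.199 * 0.801 = 0.318798
Locus 10: 2 * 0.075 * 0.925 = 0.13875
Locus 11: 2 * 0.146 * 0.854 = 0.249368
Locus 12: 2 * 0.197 * 0.803 = 0.316382
Locus 13: 2 * 0.111 * 0.889 = 0.197358
Locus 14: 2 * 0.116 * 0.884 = 0.205088
Locus 15: 2 * 0.021 * 0.979 = 0.041118
Locus 16: 2 * 0.18 * 0.82 = 0.2952
RMP = 1.243e-12

1.243e-12


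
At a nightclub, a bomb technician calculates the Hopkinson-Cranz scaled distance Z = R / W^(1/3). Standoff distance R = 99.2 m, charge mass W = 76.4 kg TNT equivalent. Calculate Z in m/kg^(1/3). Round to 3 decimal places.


Scaled distance calculation:
W^(1/3) = 76.4^(1/3) = 4.243242
Z = R / W^(1/3) = 99.2 / 4.243242
Z = 23.378 m/kg^(1/3)

23.378


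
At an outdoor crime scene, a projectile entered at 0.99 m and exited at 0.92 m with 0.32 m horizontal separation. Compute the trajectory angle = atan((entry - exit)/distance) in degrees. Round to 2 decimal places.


Bullet trajectory angle:
Height difference = 0.99 - 0.92 = 0.07 m
angle = atan(0.07 / 0.32)
angle = atan(0.21875)
angle = 12.34 degrees

12.34


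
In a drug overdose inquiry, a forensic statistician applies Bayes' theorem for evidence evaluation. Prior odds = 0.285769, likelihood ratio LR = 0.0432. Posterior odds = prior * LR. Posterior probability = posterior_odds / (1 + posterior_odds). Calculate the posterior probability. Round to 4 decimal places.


Bayesian evidence evaluation:
Posterior odds = prior_odds * LR = 0.285769 * 0.0432 = 0.01234522
Posterior probability = posterior_odds / (1 + posterior_odds)
= 0.01234522 / (1 + 0.01234522)
= 0.01234522 / 1.01234522
= 0.0122

0.0122


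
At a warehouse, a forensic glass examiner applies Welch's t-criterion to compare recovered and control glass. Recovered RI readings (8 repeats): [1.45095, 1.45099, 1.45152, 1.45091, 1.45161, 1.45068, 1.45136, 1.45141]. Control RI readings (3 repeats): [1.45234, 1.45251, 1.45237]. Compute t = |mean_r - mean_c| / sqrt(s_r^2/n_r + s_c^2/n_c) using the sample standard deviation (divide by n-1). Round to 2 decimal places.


Welch's t-criterion for glass RI comparison:
Recovered mean = sum / n_r = 11.60943 / 8 = 1.4511787
Control mean = sum / n_c = 4.35722 / 3 = 1.4524067
Recovered sample variance s_r^2 = 1.13955e-07
Control sample variance s_c^2 = 8.23333e-09
Welch SE (unpooled) = sqrt(s_r^2/n_r + s_c^2/n_c) = sqrt(1.42444e-08 + 2.74444e-09) = sqrt(1.69888e-08) = 0.000130341
|mean_r - mean_c| = 0.00122792
t = 0.00122792 / 0.000130341 = 9.42

9.42


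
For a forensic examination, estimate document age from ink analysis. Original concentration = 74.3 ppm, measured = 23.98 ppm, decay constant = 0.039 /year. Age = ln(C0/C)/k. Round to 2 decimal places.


Document age estimation:
C0/C = 74.3 / 23.98 = 3.098415
ln(C0/C) = 1.130891
t = 1.130891 / 0.039 = 29.00 years

29.00


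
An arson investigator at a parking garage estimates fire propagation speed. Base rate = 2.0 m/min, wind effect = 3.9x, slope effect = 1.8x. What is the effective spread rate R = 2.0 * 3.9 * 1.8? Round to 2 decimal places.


Fire spread rate calculation:
R = R0 * wind_factor * slope_factor
= 2.0 * 3.9 * 1.8
= 7.8 * 1.8
= 14.04 m/min

14.04


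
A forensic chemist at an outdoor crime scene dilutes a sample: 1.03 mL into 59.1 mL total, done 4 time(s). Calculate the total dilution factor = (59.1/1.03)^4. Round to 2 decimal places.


Dilution factor calculation:
Single dilution = V_total / V_sample = 59.1 / 1.03 ≈ 57.378641
Number of dilutions = 4
Total DF = (59.1 / 1.03)^4 (full precision, rounded at the end) = 10839294.72

10839294.72


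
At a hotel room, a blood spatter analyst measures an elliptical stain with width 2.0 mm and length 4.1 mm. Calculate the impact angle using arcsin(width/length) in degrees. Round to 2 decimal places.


Blood spatter impact angle calculation:
width / length = 2.0 / 4.1 = 0.487805
angle = arcsin(0.487805)
angle = 29.20 degrees

29.20


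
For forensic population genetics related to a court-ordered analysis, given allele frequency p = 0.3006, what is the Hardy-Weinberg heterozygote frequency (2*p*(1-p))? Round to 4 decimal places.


Hardy-Weinberg heterozygote frequency:
q = 1 - p = 1 - 0.3006 = 0.6994
2pq = 2 * 0.3006 * 0.6994 = 0.4205

0.4205


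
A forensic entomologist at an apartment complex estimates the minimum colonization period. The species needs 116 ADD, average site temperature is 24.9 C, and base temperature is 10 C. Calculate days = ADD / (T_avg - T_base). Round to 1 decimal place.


Insect development time:
Effective temperature = avg_temp - T_base = 24.9 - 10 = 14.9 C
Days = ADD / effective_temp = 116 / 14.9 = 7.8 days

7.8


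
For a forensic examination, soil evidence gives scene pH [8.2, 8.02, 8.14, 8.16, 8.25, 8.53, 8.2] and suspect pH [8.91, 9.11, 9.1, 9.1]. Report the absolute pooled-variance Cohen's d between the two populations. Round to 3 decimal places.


Pooled-variance Cohen's d for soil pH comparison:
Scene mean = 57.5 / 7 = 8.214286
Suspect mean = 36.22 / 4 = 9.055
Scene sample variance s_s^2 = 0.024595
Suspect sample variance s_c^2 = 0.009367
Pooled variance = ((n_s-1)*s_s^2 + (n_c-1)*s_c^2) / (n_s + n_c - 2) = 0.019519
Pooled SD = sqrt(0.019519) = 0.13971
Mean difference = -0.840714
|d| = |-0.840714| / 0.13971 = 6.018

6.018


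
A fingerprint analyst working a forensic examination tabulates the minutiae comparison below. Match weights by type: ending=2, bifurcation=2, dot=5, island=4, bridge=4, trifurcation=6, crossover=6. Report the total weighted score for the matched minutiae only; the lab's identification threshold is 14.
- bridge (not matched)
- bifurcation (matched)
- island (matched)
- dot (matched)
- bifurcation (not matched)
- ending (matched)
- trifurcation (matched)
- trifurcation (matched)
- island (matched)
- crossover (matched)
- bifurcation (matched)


Weighted minutiae match score:
  bridge: not matched, +0
  bifurcation: matched, +2 (running total 2)
  island: matched, +4 (running total 6)
  dot: matched, +5 (running total 11)
  bifurcation: not matched, +0
  ending: matched, +2 (running total 13)
  trifurcation: matched, +6 (running total 19)
  trifurcation: matched, +6 (running total 25)
  island: matched, +4 (running total 29)
  crossover: matched, +6 (running total 35)
  bifurcation: matched, +2 (running total 37)
Total score = 37
Threshold = 14; verdict = identification

37


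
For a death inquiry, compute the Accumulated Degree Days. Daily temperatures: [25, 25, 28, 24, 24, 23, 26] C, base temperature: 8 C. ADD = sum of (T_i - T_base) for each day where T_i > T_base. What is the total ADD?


Computing ADD day by day:
Day 1: max(0, 25 - 8) = 17
Day 2: max(0, 25 - 8) = 17
Day 3: max(0, 28 - 8) = 20
Day 4: max(0, 24 - 8) = 16
Day 5: max(0, 24 - 8) = 16
Day 6: max(0, 23 - 8) = 15
Day 7: max(0, 26 - 8) = 18
Total ADD = 119

119


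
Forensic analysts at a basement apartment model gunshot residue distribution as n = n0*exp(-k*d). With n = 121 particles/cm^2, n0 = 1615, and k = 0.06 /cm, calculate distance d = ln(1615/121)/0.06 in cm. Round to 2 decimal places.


GSR distance calculation:
n0/n = 1615 / 121 = 13.347107
ln(n0/n) = 2.5913
d = 2.5913 / 0.06 = 43.19 cm

43.19


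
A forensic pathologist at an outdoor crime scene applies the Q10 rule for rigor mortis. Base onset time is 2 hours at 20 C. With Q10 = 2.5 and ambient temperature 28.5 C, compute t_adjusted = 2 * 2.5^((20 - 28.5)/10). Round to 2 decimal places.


Rigor mortis time adjustment:
Exponent = (T_ref - T_actual) / 10 = (20 - 28.5) / 10 = -0.85
Q10 factor = 2.5^-0.85 = 0.45893
t_adjusted = 2 * 0.45893 = 0.92 hours

0.92


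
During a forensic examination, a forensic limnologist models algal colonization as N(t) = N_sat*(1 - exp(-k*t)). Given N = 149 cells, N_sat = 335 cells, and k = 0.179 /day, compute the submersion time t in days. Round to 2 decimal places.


PMSI from diatom colonization curve:
N / N_sat = 149 / 335 = 0.444776
1 - N/N_sat = 0.555224
ln(1 - N/N_sat) = -0.588384
t = -ln(1 - N/N_sat) / k = -(-0.588384) / 0.179 = 3.29 days

3.29


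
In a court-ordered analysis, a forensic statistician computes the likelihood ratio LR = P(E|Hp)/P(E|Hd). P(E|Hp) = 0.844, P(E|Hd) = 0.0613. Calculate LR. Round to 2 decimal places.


Likelihood ratio calculation:
LR = P(E|Hp) / P(E|Hd)
LR = 0.844 / 0.0613
LR = 13.77

13.77


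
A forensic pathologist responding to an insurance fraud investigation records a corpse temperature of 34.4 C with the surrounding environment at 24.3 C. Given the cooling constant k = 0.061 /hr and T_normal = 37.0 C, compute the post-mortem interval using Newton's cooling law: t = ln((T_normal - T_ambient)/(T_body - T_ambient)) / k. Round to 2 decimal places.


Using Newton's law of cooling:
t = ln((T_normal - T_ambient) / (T_body - T_ambient)) / k
T_normal - T_ambient = 12.7
T_body - T_ambient = 10.1
Ratio = 1.257426
ln(ratio) = 0.229067
t = 0.229067 / 0.061 = 3.76 hours

3.76


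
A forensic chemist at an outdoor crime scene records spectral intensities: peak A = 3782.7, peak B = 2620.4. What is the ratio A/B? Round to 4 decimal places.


Spectral peak ratio:
Peak A = 3782.7 counts
Peak B = 2620.4 counts
Ratio = 3782.7 / 2620.4 = 1.4436

1.4436


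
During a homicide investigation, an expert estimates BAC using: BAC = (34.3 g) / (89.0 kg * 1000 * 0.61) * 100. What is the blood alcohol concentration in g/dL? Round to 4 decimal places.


Applying the Widmark formula:
BAC = (dose_g / (body_wt * 1000 * r)) * 100
Denominator = 89.0 * 1000 * 0.61 = 54290
BAC = (34.3 / 54290) * 100
BAC = 0.0632 g/dL

0.0632


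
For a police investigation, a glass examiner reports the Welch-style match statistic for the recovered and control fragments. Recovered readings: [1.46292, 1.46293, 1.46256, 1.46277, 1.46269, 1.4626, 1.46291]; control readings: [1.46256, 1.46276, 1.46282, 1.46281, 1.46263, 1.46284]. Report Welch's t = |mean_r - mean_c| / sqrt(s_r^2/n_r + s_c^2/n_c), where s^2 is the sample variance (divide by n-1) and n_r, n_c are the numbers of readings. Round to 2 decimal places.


Welch's t-criterion for glass RI comparison:
Recovered mean = sum / n_r = 10.23938 / 7 = 1.4627686
Control mean = sum / n_c = 8.77642 / 6 = 1.4627367
Recovered sample variance s_r^2 = 2.45143e-08
Control sample variance s_c^2 = 1.32267e-08
Welch SE (unpooled) = sqrt(s_r^2/n_r + s_c^2/n_c) = sqrt(3.50204e-09 + 2.20444e-09) = sqrt(5.70648e-09) = 7.55412e-05
|mean_r - mean_c| = 3.19048e-05
t = 3.19048e-05 / 7.55412e-05 = 0.42

0.42


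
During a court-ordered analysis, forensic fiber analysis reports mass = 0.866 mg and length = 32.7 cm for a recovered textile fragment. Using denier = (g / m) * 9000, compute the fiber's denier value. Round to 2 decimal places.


Denier calculation:
Mass in grams = 0.866 mg / 1000 = 0.000866 g
Length in meters = 32.7 cm / 100 = 0.327 m
Linear density = mass / length = 0.000866 / 0.327 = 0.00264832 g/m
Denier = (g/m) * 9000 = 0.00264832 * 9000 = 23.83

23.83


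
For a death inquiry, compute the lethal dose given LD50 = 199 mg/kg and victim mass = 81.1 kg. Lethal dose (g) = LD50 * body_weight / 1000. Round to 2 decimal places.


Lethal dose calculation:
Lethal dose = LD50 * body_weight / 1000
= 199 * 81.1 / 1000
= 16138.9 / 1000
= 16.14 g

16.14


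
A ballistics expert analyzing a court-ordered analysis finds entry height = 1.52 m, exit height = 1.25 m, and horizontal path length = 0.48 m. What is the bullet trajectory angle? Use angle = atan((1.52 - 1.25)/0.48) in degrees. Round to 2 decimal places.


Bullet trajectory angle:
Height difference = 1.52 - 1.25 = 0.27 m
angle = atan(0.27 / 0.48)
angle = atan(0.5625)
angle = 29.36 degrees

29.36


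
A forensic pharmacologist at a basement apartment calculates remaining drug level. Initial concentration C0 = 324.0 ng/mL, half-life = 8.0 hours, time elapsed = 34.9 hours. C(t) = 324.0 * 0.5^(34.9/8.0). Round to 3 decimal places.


Drug concentration decay:
Number of half-lives = t / t_half = 34.9 / 8.0 = 4.3625
Decay factor = 0.5^4.3625 = 0.04861347
C(t) = 324.0 * 0.04861347 = 15.751 ng/mL

15.751


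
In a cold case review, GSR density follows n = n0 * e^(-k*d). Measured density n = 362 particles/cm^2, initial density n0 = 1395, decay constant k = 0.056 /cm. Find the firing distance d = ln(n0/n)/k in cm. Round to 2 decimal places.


GSR distance calculation:
n0/n = 1395 / 362 = 3.853591
ln(n0/n) = 1.349005
d = 1.349005 / 0.056 = 24.09 cm

24.09


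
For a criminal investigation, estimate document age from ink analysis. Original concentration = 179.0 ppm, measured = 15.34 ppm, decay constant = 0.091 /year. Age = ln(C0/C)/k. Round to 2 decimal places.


Document age estimation:
C0/C = 179.0 / 15.34 = 11.66884
ln(C0/C) = 2.456922
t = 2.456922 / 0.091 = 27.00 years

27.00


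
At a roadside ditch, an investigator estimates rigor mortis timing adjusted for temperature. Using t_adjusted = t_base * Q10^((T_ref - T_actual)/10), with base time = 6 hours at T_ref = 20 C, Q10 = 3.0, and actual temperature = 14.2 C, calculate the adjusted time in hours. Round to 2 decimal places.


Rigor mortis time adjustment:
Exponent = (T_ref - T_actual) / 10 = (20 - 14.2) / 10 = 0.58
Q10 factor = 3.0^0.58 = 1.89117
t_adjusted = 6 * 1.89117 = 11.35 hours

11.35


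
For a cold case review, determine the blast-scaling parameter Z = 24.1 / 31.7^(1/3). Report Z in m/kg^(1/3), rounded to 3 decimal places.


Scaled distance calculation:
W^(1/3) = 31.7^(1/3) = 3.16485
Z = R / W^(1/3) = 24.1 / 3.16485
Z = 7.615 m/kg^(1/3)

7.615


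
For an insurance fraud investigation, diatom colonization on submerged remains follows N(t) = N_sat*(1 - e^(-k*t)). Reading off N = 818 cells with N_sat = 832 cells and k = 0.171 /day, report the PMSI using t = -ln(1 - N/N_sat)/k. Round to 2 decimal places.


PMSI from diatom colonization curve:
N / N_sat = 818 / 832 = 0.983173
1 - N/N_sat = 0.016827
ln(1 - N/N_sat) = -4.084771
t = -ln(1 - N/N_sat) / k = -(-4.084771) / 0.171 = 23.89 days

23.89


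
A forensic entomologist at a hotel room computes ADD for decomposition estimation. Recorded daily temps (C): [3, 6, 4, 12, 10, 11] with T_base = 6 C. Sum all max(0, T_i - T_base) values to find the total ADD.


Computing ADD day by day:
Day 1: max(0, 3 - 6) = 0
Day 2: max(0, 6 - 6) = 0
Day 3: max(0, 4 - 6) = 0
Day 4: max(0, 12 - 6) = 6
Day 5: max(0, 10 - 6) = 4
Day 6: max(0, 11 - 6) = 5
Total ADD = 15

15


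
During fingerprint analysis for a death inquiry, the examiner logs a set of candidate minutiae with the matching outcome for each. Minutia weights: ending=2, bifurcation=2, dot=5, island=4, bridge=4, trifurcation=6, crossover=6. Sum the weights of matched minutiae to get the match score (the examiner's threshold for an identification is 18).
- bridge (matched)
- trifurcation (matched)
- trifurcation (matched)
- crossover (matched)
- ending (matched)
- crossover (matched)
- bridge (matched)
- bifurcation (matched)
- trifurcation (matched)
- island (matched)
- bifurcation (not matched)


Weighted minutiae match score:
  bridge: matched, +4 (running total 4)
  trifurcation: matched, +6 (running total 10)
  trifurcation: matched, +6 (running total 16)
  crossover: matched, +6 (running total 22)
  ending: matched, +2 (running total 24)
  crossover: matched, +6 (running total 30)
  bridge: matched, +4 (running total 34)
  bifurcation: matched, +2 (running total 36)
  trifurcation: matched, +6 (running total 42)
  island: matched, +4 (running total 46)
  bifurcation: not matched, +0
Total score = 46
Threshold = 18; verdict = identification

46


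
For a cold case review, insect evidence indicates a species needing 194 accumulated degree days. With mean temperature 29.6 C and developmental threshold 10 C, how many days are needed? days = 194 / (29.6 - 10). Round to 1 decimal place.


Insect development time:
Effective temperature = avg_temp - T_base = 29.6 - 10 = 19.6 C
Days = ADD / effective_temp = 194 / 19.6 = 9.9 days

9.9


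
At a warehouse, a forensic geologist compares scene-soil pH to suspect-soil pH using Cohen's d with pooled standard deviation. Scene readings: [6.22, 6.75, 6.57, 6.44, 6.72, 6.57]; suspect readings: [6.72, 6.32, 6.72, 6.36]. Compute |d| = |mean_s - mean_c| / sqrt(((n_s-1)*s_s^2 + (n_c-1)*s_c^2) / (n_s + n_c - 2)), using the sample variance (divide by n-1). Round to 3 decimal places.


Pooled-variance Cohen's d for soil pH comparison:
Scene mean = 39.27 / 6 = 6.545
Suspect mean = 26.12 / 4 = 6.53
Scene sample variance s_s^2 = 0.03811
Suspect sample variance s_c^2 = 0.0484
Pooled variance = ((n_s-1)*s_s^2 + (n_c-1)*s_c^2) / (n_s + n_c - 2) = 0.041969
Pooled SD = sqrt(0.041969) = 0.204863
Mean difference = 0.015
|d| = |0.015| / 0.204863 = 0.073

0.073


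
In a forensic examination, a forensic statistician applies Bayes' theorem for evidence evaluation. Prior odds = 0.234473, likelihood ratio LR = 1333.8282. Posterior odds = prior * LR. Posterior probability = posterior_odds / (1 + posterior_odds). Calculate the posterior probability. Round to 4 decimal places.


Bayesian evidence evaluation:
Posterior odds = prior_odds * LR = 0.234473 * 1333.8282 = 312.7467
Posterior probability = posterior_odds / (1 + posterior_odds)
= 312.7467 / (1 + 312.7467)
= 312.7467 / 313.7467
= 0.9968

0.9968


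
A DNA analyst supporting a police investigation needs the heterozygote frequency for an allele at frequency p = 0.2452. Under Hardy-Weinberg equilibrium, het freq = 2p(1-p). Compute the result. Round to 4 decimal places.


Hardy-Weinberg heterozygote frequency:
q = 1 - p = 1 - 0.2452 = 0.7548
2pq = 2 * 0.2452 * 0.7548 = 0.3702

0.3702


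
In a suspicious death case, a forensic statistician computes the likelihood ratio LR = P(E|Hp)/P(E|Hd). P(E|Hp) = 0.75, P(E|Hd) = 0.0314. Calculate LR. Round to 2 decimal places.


Likelihood ratio calculation:
LR = P(E|Hp) / P(E|Hd)
LR = 0.75 / 0.0314
LR = 23.89

23.89


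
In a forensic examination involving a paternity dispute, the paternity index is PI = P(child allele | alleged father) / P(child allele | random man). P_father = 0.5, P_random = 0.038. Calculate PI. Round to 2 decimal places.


Paternity Index calculation:
PI = P(allele|father) / P(allele|random)
PI = 0.5 / 0.038
PI = 13.16

13.16


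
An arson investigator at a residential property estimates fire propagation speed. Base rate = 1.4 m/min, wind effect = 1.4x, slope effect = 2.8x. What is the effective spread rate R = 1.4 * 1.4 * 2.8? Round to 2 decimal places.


Fire spread rate calculation:
R = R0 * wind_factor * slope_factor
= 1.4 * 1.4 * 2.8
= 1.96 * 2.8
= 5.49 m/min

5.49


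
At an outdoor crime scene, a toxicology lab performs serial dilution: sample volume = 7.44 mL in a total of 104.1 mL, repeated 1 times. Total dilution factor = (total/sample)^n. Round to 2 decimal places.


Dilution factor calculation:
Single dilution = V_total / V_sample = 104.1 / 7.44 ≈ 13.991935
Number of dilutions = 1
Total DF = (104.1 / 7.44)^1 (full precision, rounded at the end) = 13.99

13.99


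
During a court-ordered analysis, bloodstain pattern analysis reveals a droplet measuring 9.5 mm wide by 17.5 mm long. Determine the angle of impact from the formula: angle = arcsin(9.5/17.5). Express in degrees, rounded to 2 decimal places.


Blood spatter impact angle calculation:
width / length = 9.5 / 17.5 = 0.542857
angle = arcsin(0.542857)
angle = 32.88 degrees

32.88


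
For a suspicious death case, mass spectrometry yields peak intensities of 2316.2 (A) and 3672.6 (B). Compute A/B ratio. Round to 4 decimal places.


Spectral peak ratio:
Peak A = 2316.2 counts
Peak B = 3672.6 counts
Ratio = 2316.2 / 3672.6 = 0.6307

0.6307


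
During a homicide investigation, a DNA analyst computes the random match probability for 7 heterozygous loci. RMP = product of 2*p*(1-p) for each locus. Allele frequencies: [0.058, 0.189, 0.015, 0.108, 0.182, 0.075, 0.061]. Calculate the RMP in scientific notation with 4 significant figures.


Computing RMP for 7 loci:
Locus 1: 2 * 0.058 * 0.942 = 0.109272
Locus 2: 2 * 0.189 * 0.811 = 0.306558
Locus 3: 2 * 0.015 * 0.985 = 0.02955
Locus 4: 2 * 0.108 * 0.892 = 0.192672
Locus 5: 2 * 0.182 * 0.818 = 0.297752
Locus 6: 2 * 0.075 * 0.925 = 0.13875
Locus 7: 2 * 0.061 * 0.939 = 0.114558
RMP = 9.026e-07

9.026e-07


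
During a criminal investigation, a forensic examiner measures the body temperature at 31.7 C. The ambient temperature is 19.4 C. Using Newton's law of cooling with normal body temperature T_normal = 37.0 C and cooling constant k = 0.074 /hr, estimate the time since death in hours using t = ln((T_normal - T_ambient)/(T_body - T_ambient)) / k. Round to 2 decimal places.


Using Newton's law of cooling:
t = ln((T_normal - T_ambient) / (T_body - T_ambient)) / k
T_normal - T_ambient = 17.6
T_body - T_ambient = 12.3
Ratio = 1.430894
ln(ratio) = 0.358299
t = 0.358299 / 0.074 = 4.84 hours

4.84


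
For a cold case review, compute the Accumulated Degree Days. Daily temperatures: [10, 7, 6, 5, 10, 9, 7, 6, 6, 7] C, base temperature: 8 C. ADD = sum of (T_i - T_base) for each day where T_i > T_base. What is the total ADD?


Computing ADD day by day:
Day 1: max(0, 10 - 8) = 2
Day 2: max(0, 7 - 8) = 0
Day 3: max(0, 6 - 8) = 0
Day 4: max(0, 5 - 8) = 0
Day 5: max(0, 10 - 8) = 2
Day 6: max(0, 9 - 8) = 1
Day 7: max(0, 7 - 8) = 0
Day 8: max(0, 6 - 8) = 0
Day 9: max(0, 6 - 8) = 0
Day 10: max(0, 7 - 8) = 0
Total ADD = 5

5


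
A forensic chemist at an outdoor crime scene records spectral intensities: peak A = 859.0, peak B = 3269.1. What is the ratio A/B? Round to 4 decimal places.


Spectral peak ratio:
Peak A = 859.0 counts
Peak B = 3269.1 counts
Ratio = 859.0 / 3269.1 = 0.2628

0.2628


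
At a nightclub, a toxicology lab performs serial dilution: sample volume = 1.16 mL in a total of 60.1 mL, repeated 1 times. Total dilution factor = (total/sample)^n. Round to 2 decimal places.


Dilution factor calculation:
Single dilution = V_total / V_sample = 60.1 / 1.16 ≈ 51.810345
Number of dilutions = 1
Total DF = (60.1 / 1.16)^1 (full precision, rounded at the end) = 51.81

51.81


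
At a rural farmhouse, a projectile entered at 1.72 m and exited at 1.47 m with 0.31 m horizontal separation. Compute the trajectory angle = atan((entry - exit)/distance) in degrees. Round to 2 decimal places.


Bullet trajectory angle:
Height difference = 1.72 - 1.47 = 0.25 m
angle = atan(0.25 / 0.31)
angle = atan(0.806452)
angle = 38.88 degrees

38.88


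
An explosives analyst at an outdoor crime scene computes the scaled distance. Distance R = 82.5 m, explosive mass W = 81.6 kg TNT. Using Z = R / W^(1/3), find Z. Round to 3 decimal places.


Scaled distance calculation:
W^(1/3) = 81.6^(1/3) = 4.337406
Z = R / W^(1/3) = 82.5 / 4.337406
Z = 19.021 m/kg^(1/3)

19.021


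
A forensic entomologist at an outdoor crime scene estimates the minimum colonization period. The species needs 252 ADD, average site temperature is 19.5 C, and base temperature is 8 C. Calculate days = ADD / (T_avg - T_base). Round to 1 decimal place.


Insect development time:
Effective temperature = avg_temp - T_base = 19.5 - 8 = 11.5 C
Days = ADD / effective_temp = 252 / 11.5 = 21.9 days

21.9


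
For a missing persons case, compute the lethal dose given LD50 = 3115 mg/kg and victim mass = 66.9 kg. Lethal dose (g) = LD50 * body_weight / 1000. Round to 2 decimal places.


Lethal dose calculation:
Lethal dose = LD50 * body_weight / 1000
= 3115 * 66.9 / 1000
= 208393.5 / 1000
= 208.39 g

208.39


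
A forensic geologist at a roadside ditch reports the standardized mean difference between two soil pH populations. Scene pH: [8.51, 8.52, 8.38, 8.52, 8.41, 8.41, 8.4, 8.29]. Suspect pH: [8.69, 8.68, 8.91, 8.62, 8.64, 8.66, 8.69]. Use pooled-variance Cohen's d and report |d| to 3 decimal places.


Pooled-variance Cohen's d for soil pH comparison:
Scene mean = 67.44 / 8 = 8.43
Suspect mean = 60.89 / 7 = 8.698571
Scene sample variance s_s^2 = 0.006629
Suspect sample variance s_c^2 = 0.009381
Pooled variance = ((n_s-1)*s_s^2 + (n_c-1)*s_c^2) / (n_s + n_c - 2) = 0.007899
Pooled SD = sqrt(0.007899) = 0.088876
Mean difference = -0.268571
|d| = |-0.268571| / 0.088876 = 3.022

3.022


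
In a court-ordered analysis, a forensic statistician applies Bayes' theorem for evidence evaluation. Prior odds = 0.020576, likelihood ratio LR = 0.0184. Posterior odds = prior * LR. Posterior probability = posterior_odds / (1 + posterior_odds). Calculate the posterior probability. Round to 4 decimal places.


Bayesian evidence evaluation:
Posterior odds = prior_odds * LR = 0.020576 * 0.0184 = 0.0003785984
Posterior probability = posterior_odds / (1 + posterior_odds)
= 0.0003785984 / (1 + 0.0003785984)
= 0.0003785984 / 1.0003785984
= 0.0004

0.0004


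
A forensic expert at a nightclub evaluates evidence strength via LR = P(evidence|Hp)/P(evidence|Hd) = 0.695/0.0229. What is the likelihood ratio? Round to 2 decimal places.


Likelihood ratio calculation:
LR = P(E|Hp) / P(E|Hd)
LR = 0.695 / 0.0229
LR = 30.35

30.35


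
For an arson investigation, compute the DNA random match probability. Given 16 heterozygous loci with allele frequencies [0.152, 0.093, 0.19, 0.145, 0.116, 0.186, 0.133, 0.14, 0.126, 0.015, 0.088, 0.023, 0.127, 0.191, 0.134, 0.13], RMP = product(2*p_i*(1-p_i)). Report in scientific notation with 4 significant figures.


Computing RMP for 16 loci:
Locus 1: 2 * 0.152 * 0.848 = 0.257792
Locus 2: 2 * 0.093 * 0.907 = 0.168702
Locus 3: 2 * 0.19 * 0.81 = 0.3078
Locus 4: 2 * 0.145 * 0.855 = 0.24795
Locus 5: 2 * 0.116 * 0.884 = 0.205088
Locus 6: 2 * 0.186 * 0.814 = 0.302808
Locus 7: 2 * 0.133 * 0.867 = 0.230622
Locus 8: 2 * 0.14 * 0.86 = 0.2408
Locus 9: 2 * 0.126 * 0.874 = 0.220248
Locus 10: 2 * 0.015 * 0.985 = 0.02955
Locus 11: 2 * 0.088 * 0.912 = 0.160512
Locus 12: 2 * 0.023 * 0.977 = 0.044942
Locus 13: 2 * 0.127 * 0.873 = 0.221742
Locus 14: 2 * 0.191 * 0.809 = 0.309038
Locus 15: 2 * 0.134 * 0.866 = 0.232088
Locus 16: 2 * 0.13 * 0.87 = 0.2262
RMP = 1.933e-12

1.933e-12


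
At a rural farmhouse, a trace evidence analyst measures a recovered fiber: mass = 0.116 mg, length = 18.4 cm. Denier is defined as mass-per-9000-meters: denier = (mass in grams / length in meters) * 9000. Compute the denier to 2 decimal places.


Denier calculation:
Mass in grams = 0.116 mg / 1000 = 0.000116 g
Length in meters = 18.4 cm / 100 = 0.184 m
Linear density = mass / length = 0.000116 / 0.184 = 0.00063043 g/m
Denier = (g/m) * 9000 = 0.00063043 * 9000 = 5.67

5.67


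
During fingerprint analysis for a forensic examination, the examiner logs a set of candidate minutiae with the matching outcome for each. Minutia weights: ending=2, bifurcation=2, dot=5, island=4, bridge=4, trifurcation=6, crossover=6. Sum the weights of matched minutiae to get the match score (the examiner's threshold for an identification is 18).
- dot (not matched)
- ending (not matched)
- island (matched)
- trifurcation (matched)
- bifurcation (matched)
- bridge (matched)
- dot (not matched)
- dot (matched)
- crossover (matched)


Weighted minutiae match score:
  dot: not matched, +0
  ending: not matched, +0
  island: matched, +4 (running total 4)
  trifurcation: matched, +6 (running total 10)
  bifurcation: matched, +2 (running total 12)
  bridge: matched, +4 (running total 16)
  dot: not matched, +0
  dot: matched, +5 (running total 21)
  crossover: matched, +6 (running total 27)
Total score = 27
Threshold = 18; verdict = identification

27


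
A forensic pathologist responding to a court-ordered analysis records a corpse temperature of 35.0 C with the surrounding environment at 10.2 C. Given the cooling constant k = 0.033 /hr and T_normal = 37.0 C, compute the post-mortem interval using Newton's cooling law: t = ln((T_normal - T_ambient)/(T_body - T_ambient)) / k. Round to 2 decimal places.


Using Newton's law of cooling:
t = ln((T_normal - T_ambient) / (T_body - T_ambient)) / k
T_normal - T_ambient = 26.8
T_body - T_ambient = 24.8
Ratio = 1.080645
ln(ratio) = 0.077558
t = 0.077558 / 0.033 = 2.35 hours

2.35


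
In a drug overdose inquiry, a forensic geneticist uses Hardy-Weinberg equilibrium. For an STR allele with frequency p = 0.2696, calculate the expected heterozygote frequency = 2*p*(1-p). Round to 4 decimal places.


Hardy-Weinberg heterozygote frequency:
q = 1 - p = 1 - 0.2696 = 0.7304
2pq = 2 * 0.2696 * 0.7304 = 0.3938

0.3938


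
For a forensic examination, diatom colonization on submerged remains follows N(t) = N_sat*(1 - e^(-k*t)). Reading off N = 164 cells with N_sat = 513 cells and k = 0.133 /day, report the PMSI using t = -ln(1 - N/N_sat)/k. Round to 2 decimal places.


PMSI from diatom colonization curve:
N / N_sat = 164 / 513 = 0.319688
1 - N/N_sat = 0.680312
ln(1 - N/N_sat) = -0.385204
t = -ln(1 - N/N_sat) / k = -(-0.385204) / 0.133 = 2.90 days

2.90


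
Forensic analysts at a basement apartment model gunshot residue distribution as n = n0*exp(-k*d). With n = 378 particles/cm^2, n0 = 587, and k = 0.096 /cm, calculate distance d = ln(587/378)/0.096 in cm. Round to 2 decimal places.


GSR distance calculation:
n0/n = 587 / 378 = 1.55291
ln(n0/n) = 0.440131
d = 0.440131 / 0.096 = 4.58 cm

4.58


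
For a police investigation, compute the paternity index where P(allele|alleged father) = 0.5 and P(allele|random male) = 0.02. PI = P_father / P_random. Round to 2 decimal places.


Paternity Index calculation:
PI = P(allele|father) / P(allele|random)
PI = 0.5 / 0.02
PI = 25.00

25.00


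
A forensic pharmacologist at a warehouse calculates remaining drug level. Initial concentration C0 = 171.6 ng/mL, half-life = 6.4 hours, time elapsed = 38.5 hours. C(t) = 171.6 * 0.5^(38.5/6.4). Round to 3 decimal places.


Drug concentration decay:
Number of half-lives = t / t_half = 38.5 / 6.4 = 6.015625
Decay factor = 0.5^6.015625 = 0.01545669
C(t) = 171.6 * 0.01545669 = 2.652 ng/mL

2.652


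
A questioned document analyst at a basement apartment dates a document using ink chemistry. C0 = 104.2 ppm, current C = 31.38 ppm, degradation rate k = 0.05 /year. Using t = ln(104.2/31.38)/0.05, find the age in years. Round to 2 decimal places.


Document age estimation:
C0/C = 104.2 / 31.38 = 3.320586
ln(C0/C) = 1.200141
t = 1.200141 / 0.05 = 24.00 years

24.00


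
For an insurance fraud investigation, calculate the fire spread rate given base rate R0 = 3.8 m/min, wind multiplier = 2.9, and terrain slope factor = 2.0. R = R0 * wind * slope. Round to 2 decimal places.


Fire spread rate calculation:
R = R0 * wind_factor * slope_factor
= 3.8 * 2.9 * 2.0
= 11.02 * 2.0
= 22.04 m/min

22.04


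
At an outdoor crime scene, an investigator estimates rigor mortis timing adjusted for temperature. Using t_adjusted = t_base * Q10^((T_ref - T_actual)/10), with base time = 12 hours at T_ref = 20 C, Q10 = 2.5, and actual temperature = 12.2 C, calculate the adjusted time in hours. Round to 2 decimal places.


Rigor mortis time adjustment:
Exponent = (T_ref - T_actual) / 10 = (20 - 12.2) / 10 = 0.78
Q10 factor = 2.5^0.78 = 2.04359
t_adjusted = 12 * 2.04359 = 24.52 hours

24.52


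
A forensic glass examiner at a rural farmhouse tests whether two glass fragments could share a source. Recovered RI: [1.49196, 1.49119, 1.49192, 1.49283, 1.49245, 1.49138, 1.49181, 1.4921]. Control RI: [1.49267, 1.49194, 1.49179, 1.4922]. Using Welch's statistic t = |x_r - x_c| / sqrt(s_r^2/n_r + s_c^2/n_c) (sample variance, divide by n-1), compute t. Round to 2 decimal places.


Welch's t-criterion for glass RI comparison:
Recovered mean = sum / n_r = 11.93564 / 8 = 1.491955
Control mean = sum / n_c = 5.9686 / 4 = 1.49215
Recovered sample variance s_r^2 = 2.814e-07
Control sample variance s_c^2 = 1.48867e-07
Welch SE (unpooled) = sqrt(s_r^2/n_r + s_c^2/n_c) = sqrt(3.5175e-08 + 3.72167e-08) = sqrt(7.23917e-08) = 0.000269057
|mean_r - mean_c| = 0.000195
t = 0.000195 / 0.000269057 = 0.72

0.72


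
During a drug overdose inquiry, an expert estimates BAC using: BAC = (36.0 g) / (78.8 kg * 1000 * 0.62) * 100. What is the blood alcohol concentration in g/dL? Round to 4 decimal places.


Applying the Widmark formula:
BAC = (dose_g / (body_wt * 1000 * r)) * 100
Denominator = 78.8 * 1000 * 0.62 = 48856
BAC = (36.0 / 48856) * 100
BAC = 0.0737 g/dL

0.0737


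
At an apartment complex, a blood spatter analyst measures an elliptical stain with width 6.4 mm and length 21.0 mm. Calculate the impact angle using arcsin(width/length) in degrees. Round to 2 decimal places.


Blood spatter impact angle calculation:
width / length = 6.4 / 21.0 = 0.304762
angle = arcsin(0.304762)
angle = 17.74 degrees

17.74


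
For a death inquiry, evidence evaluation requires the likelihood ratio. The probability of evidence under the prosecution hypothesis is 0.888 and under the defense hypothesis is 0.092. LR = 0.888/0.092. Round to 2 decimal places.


Likelihood ratio calculation:
LR = P(E|Hp) / P(E|Hd)
LR = 0.888 / 0.092
LR = 9.65

9.65


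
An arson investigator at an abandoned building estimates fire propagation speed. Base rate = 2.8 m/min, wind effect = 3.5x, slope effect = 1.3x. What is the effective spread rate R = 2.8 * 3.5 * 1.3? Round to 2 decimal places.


Fire spread rate calculation:
R = R0 * wind_factor * slope_factor
= 2.8 * 3.5 * 1.3
= 9.8 * 1.3
= 12.74 m/min

12.74


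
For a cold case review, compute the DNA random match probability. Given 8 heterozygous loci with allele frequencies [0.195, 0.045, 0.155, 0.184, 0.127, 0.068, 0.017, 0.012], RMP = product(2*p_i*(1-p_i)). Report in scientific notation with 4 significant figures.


Computing RMP for 8 loci:
Locus 1: 2 * 0.195 * 0.805 = 0.31395
Locus 2: 2 * 0.045 * 0.955 = 0.08595
Locus 3: 2 * 0.155 * 0.845 = 0.26195
Locus 4: 2 * 0.184 * 0.816 = 0.300288
Locus 5: 2 * 0.127 * 0.873 = 0.221742
Locus 6: 2 * 0.068 * 0.932 = 0.126752
Locus 7: 2 * 0.017 * 0.983 = 0.033422
Locus 8: 2 * 0.012 * 0.988 = 0.023712
RMP = 4.728e-08

4.728e-08


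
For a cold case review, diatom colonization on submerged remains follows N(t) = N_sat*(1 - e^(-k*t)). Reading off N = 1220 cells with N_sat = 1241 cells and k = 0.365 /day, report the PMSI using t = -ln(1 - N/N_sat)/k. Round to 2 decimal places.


PMSI from diatom colonization curve:
N / N_sat = 1220 / 1241 = 0.983078
1 - N/N_sat = 0.016922
ln(1 - N/N_sat) = -4.079141
t = -ln(1 - N/N_sat) / k = -(-4.079141) / 0.365 = 11.18 days

11.18


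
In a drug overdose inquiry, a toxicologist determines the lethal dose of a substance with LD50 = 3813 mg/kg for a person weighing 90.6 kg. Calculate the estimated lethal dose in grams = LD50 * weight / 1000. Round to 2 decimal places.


Lethal dose calculation:
Lethal dose = LD50 * body_weight / 1000
= 3813 * 90.6 / 1000
= 345457.8 / 1000
= 345.46 g

345.46


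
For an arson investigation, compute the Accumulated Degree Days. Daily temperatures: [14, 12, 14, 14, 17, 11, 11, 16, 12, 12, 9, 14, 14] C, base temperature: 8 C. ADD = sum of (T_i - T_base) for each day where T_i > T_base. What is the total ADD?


Computing ADD day by day:
Day 1: max(0, 14 - 8) = 6
Day 2: max(0, 12 - 8) = 4
Day 3: max(0, 14 - 8) = 6
Day 4: max(0, 14 - 8) = 6
Day 5: max(0, 17 - 8) = 9
Day 6: max(0, 11 - 8) = 3
Day 7: max(0, 11 - 8) = 3
Day 8: max(0, 16 - 8) = 8
Day 9: max(0, 12 - 8) = 4
Day 10: max(0, 12 - 8) = 4
Day 11: max(0, 9 - 8) = 1
Day 12: max(0, 14 - 8) = 6
Day 13: max(0, 14 - 8) = 6
Total ADD = 66

66


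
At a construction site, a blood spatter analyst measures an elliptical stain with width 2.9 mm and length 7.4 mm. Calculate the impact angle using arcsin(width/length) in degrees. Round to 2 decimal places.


Blood spatter impact angle calculation:
width / length = 2.9 / 7.4 = 0.391892
angle = arcsin(0.391892)
angle = 23.07 degrees

23.07


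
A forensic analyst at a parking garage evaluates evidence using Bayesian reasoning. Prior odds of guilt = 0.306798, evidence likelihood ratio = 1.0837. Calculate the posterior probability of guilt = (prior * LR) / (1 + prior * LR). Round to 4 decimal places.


Bayesian evidence evaluation:
Posterior odds = prior_odds * LR = 0.306798 * 1.0837 = 0.332477
Posterior probability = posterior_odds / (1 + posterior_odds)
= 0.332477 / (1 + 0.332477)
= 0.332477 / 1.332477
= 0.2495

0.2495


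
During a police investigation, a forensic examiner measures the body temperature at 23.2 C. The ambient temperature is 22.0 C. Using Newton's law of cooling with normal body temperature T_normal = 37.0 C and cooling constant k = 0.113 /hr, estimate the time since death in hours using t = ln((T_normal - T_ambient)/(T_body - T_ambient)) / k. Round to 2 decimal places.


Using Newton's law of cooling:
t = ln((T_normal - T_ambient) / (T_body - T_ambient)) / k
T_normal - T_ambient = 15.0
T_body - T_ambient = 1.2
Ratio = 12.5
ln(ratio) = 2.525729
t = 2.525729 / 0.113 = 22.35 hours

22.35


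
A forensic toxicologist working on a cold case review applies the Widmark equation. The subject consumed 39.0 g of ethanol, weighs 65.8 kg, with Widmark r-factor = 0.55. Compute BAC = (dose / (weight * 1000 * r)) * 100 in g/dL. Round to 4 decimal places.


Applying the Widmark formula:
BAC = (dose_g / (body_wt * 1000 * r)) * 100
Denominator = 65.8 * 1000 * 0.55 = 36190
BAC = (39.0 / 36190) * 100
BAC = 0.1078 g/dL

0.1078


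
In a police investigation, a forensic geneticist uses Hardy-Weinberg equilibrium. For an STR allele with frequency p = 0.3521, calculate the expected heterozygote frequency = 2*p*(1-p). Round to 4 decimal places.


Hardy-Weinberg heterozygote frequency:
q = 1 - p = 1 - 0.3521 = 0.6479
2pq = 2 * 0.3521 * 0.6479 = 0.4563

0.4563
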